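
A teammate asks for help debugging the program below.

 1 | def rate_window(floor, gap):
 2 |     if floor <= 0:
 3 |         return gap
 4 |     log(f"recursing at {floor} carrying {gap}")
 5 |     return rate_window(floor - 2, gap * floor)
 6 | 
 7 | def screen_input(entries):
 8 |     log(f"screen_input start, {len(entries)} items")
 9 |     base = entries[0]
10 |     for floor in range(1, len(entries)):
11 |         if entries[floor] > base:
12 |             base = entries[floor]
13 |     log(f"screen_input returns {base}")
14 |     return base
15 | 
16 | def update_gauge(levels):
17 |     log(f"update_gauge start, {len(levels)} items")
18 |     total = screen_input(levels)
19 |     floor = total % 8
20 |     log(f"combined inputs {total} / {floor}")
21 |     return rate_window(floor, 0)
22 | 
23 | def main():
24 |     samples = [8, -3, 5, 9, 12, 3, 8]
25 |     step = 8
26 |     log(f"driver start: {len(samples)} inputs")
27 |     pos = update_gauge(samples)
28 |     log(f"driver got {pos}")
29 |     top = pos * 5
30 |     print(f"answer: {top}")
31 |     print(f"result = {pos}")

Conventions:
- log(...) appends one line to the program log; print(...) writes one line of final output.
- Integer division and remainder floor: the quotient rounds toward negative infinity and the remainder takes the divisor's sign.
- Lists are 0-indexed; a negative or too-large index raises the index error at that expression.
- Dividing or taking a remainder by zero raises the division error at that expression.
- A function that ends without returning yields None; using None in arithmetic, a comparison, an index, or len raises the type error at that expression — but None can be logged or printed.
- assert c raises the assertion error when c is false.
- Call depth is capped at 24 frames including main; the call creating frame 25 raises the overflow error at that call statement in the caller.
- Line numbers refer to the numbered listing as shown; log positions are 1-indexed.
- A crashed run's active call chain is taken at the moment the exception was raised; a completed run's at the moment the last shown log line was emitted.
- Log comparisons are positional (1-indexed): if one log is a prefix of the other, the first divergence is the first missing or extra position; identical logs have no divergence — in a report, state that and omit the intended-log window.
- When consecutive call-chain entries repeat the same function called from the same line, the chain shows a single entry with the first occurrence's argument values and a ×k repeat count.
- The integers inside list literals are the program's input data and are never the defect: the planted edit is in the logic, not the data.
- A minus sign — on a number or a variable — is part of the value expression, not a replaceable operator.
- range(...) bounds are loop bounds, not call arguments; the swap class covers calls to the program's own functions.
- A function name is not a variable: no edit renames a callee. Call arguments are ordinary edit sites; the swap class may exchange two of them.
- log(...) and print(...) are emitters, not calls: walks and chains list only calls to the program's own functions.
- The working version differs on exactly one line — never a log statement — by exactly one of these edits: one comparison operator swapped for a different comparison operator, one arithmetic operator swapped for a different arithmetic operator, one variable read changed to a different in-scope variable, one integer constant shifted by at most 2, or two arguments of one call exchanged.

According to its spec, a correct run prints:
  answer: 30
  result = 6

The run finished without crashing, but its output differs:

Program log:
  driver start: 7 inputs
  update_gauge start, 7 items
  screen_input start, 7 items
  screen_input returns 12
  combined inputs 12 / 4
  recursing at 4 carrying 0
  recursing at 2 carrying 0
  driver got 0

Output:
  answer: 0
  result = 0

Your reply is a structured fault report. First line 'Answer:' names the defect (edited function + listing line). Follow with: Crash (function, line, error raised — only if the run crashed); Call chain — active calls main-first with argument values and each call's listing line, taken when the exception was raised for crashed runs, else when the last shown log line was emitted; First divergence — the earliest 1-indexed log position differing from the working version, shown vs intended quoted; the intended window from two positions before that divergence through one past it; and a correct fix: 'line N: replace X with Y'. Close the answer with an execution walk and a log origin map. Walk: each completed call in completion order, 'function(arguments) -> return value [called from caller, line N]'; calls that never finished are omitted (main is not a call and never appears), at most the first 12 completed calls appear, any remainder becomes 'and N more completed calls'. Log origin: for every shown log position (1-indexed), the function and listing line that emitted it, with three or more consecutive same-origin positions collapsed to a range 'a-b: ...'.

Answer: the defect is in rate_window at line 5.
Core observation: Everything matches until log position 7, which reads 'recursing at 2 carrying 0' in place of 'recursing at 2 carrying 4'.
Call chain: main.
First divergence: position 7; shown 'recursing at 2 carrying 0' vs intended 'recursing at 2 carrying 4'.
Intended log window:
  5: combined inputs 12 / 4
  6: recursing at 4 carrying 0
  7: recursing at 2 carrying 4
  8: driver got 6
Execution walk:
  screen_input([8, -3, 5, 9, 12, 3, 8]) -> 12  [called from update_gauge, line 18]
  rate_window(0, 0) -> 0  [called from rate_window, line 5]
  rate_window(2, 0) -> 0  [called from rate_window, line 5]
  rate_window(4, 0) -> 0  [called from update_gauge, line 21]
  update_gauge([8, -3, 5, 9, 12, 3, 8]) -> 0  [called from main, line 27]
Origin of each log line:
  1 — main, line 26
  2 — update_gauge, line 17
  3 — screen_input, line 8
  4 — screen_input, line 13
  5 — update_gauge, line 20
  6 — rate_window, line 4
  7 — rate_window, line 4
  8 — main, line 28
A correct fix: line 5: replace `*` with `+`.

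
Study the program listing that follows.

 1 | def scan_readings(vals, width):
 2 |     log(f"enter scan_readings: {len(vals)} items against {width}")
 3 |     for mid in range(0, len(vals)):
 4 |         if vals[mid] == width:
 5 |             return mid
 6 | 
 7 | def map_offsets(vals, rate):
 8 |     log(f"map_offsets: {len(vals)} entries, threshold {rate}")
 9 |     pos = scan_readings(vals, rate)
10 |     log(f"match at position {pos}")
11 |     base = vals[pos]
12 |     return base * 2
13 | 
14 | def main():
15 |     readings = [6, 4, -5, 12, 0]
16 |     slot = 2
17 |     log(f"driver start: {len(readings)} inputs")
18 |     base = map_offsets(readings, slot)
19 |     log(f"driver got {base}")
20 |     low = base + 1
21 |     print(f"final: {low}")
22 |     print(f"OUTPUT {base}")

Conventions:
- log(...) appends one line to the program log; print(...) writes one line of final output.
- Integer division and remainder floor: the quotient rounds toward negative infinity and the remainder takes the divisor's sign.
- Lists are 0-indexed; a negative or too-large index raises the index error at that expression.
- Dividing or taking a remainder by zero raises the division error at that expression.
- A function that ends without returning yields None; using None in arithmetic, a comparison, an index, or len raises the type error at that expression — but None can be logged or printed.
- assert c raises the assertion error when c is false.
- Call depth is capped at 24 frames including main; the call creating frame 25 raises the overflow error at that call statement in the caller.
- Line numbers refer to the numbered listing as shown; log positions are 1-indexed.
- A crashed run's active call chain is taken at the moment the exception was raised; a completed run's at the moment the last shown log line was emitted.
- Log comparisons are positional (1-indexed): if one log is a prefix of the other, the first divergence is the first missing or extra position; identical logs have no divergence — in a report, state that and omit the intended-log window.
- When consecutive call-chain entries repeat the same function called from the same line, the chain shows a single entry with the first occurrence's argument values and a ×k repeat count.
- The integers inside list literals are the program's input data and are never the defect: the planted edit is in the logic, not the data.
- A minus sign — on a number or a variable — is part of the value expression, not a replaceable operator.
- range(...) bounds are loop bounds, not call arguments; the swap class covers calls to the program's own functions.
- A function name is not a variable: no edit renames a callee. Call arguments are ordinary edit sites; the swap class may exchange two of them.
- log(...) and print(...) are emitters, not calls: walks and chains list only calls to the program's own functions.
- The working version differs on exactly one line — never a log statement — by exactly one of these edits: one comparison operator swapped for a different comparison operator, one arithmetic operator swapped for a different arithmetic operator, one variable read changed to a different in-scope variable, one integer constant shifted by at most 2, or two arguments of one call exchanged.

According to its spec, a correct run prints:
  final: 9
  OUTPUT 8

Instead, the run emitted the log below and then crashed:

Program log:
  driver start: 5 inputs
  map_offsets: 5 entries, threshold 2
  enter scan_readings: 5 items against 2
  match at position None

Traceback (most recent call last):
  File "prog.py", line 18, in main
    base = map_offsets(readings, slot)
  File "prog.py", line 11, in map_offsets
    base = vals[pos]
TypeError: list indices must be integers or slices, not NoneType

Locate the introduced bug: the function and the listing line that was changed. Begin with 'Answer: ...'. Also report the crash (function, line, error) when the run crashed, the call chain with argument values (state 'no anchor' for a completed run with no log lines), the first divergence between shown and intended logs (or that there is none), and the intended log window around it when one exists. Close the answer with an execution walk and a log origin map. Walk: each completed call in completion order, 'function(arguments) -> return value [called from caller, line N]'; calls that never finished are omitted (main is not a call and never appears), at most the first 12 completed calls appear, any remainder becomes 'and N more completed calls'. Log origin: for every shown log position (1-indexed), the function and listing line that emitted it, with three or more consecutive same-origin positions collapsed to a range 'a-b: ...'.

Answer: the defect is in main at line 16.
Key observation: At log position 2 the runs split — shown 'map_offsets: 5 entries, threshold 2', but the working version logs 'map_offsets: 5 entries, threshold 4'.
Crash: map_offsets, line 11, TypeError.
Call chain: main -> map_offsets([6, 4, -5, 12, 0], 2) (called at line 18).
First divergence: position 2 — shown 'map_offsets: 5 entries, threshold 2', intended 'map_offsets: 5 entries, threshold 4'.
Intended log window:
  1: driver start: 5 inputs
  2: map_offsets: 5 entries, threshold 4
  3: enter scan_readings: 5 items against 4
Execution walk:
  scan_readings([6, 4, -5, 12, 0], 2) -> None  [called from map_offsets, line 9]
Log origin:
  1 — main, line 17
  2 — map_offsets, line 8
  3 — scan_readings, line 2
  4 — map_offsets, line 10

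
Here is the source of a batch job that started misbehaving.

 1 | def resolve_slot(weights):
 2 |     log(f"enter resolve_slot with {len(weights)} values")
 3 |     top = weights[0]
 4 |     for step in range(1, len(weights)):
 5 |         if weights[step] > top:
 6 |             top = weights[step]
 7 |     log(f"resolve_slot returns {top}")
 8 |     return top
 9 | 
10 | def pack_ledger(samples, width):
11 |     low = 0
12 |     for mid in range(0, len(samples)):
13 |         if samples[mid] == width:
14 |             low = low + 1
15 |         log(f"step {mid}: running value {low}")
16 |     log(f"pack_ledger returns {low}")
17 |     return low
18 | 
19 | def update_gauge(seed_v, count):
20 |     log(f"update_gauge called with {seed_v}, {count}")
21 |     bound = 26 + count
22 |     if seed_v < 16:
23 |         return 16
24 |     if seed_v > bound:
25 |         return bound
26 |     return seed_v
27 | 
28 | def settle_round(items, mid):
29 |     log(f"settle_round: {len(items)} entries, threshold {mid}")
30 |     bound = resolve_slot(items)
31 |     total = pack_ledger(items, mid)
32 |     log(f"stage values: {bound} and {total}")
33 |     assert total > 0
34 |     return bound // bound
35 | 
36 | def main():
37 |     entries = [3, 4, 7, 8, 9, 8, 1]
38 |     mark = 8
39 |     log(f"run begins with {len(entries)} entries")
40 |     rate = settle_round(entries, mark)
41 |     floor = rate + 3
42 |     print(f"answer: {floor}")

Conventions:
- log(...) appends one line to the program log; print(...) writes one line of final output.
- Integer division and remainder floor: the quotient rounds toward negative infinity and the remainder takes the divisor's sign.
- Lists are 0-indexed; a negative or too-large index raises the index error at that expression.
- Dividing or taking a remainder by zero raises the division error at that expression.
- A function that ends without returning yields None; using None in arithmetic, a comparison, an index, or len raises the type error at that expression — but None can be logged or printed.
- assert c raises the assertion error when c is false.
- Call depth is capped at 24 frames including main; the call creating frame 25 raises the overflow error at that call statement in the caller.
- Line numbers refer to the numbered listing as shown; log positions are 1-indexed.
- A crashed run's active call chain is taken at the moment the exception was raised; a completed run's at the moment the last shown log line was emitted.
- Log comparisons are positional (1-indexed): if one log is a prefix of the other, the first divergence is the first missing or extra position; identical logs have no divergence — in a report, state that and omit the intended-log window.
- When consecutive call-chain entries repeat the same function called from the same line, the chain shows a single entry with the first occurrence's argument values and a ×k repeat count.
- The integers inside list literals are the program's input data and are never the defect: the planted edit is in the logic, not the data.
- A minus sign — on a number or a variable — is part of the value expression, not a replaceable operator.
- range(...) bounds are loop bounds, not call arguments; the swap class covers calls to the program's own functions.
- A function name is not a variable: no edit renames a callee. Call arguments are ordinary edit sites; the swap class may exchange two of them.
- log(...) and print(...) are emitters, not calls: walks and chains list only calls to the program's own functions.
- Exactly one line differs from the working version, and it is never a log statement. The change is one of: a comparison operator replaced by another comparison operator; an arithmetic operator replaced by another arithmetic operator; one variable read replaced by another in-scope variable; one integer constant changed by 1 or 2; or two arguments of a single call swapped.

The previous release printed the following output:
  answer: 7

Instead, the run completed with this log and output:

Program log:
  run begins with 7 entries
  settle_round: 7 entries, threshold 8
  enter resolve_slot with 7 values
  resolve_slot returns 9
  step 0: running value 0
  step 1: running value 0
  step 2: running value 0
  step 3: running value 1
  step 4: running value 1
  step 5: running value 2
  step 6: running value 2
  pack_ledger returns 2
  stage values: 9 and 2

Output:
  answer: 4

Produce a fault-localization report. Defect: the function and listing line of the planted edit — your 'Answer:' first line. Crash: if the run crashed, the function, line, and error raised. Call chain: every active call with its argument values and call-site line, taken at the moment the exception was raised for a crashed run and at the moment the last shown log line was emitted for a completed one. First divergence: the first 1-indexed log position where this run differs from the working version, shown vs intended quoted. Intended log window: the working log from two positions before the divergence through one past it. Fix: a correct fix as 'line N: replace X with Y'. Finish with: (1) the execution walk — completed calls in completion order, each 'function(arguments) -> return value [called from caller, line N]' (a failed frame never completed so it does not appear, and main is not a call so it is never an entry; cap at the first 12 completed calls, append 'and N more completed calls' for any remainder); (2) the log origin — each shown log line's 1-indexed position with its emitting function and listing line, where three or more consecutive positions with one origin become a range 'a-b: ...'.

Answer: the defect is in settle_round at line 34.
Key observation: No log line changed; the fault shows up purely in the output.
Call chain: main -> settle_round([3, 4, 7, 8, 9, 8, 1], 8) (called at line 40).
First divergence: none — the logs agree in full.
Execution walk:
  resolve_slot([3, 4, 7, 8, 9, 8, 1]) -> 9  [called from settle_round, line 30]
  pack_ledger([3, 4, 7, 8, 9, 8, 1], 8) -> 2  [called from settle_round, line 31]
  settle_round([3, 4, 7, 8, 9, 8, 1], 8) -> 1  [called from main, line 40]
Log origins:
  1: emitted by main (line 39)
  2: emitted by settle_round (line 29)
  3: emitted by resolve_slot (line 2)
  4: emitted by resolve_slot (line 7)
  5-11: emitted by pack_ledger (line 15)
  12: emitted by pack_ledger (line 16)
  13: emitted by settle_round (line 32)
A correct fix: line 34: replace `bound // bound` with `bound // total`.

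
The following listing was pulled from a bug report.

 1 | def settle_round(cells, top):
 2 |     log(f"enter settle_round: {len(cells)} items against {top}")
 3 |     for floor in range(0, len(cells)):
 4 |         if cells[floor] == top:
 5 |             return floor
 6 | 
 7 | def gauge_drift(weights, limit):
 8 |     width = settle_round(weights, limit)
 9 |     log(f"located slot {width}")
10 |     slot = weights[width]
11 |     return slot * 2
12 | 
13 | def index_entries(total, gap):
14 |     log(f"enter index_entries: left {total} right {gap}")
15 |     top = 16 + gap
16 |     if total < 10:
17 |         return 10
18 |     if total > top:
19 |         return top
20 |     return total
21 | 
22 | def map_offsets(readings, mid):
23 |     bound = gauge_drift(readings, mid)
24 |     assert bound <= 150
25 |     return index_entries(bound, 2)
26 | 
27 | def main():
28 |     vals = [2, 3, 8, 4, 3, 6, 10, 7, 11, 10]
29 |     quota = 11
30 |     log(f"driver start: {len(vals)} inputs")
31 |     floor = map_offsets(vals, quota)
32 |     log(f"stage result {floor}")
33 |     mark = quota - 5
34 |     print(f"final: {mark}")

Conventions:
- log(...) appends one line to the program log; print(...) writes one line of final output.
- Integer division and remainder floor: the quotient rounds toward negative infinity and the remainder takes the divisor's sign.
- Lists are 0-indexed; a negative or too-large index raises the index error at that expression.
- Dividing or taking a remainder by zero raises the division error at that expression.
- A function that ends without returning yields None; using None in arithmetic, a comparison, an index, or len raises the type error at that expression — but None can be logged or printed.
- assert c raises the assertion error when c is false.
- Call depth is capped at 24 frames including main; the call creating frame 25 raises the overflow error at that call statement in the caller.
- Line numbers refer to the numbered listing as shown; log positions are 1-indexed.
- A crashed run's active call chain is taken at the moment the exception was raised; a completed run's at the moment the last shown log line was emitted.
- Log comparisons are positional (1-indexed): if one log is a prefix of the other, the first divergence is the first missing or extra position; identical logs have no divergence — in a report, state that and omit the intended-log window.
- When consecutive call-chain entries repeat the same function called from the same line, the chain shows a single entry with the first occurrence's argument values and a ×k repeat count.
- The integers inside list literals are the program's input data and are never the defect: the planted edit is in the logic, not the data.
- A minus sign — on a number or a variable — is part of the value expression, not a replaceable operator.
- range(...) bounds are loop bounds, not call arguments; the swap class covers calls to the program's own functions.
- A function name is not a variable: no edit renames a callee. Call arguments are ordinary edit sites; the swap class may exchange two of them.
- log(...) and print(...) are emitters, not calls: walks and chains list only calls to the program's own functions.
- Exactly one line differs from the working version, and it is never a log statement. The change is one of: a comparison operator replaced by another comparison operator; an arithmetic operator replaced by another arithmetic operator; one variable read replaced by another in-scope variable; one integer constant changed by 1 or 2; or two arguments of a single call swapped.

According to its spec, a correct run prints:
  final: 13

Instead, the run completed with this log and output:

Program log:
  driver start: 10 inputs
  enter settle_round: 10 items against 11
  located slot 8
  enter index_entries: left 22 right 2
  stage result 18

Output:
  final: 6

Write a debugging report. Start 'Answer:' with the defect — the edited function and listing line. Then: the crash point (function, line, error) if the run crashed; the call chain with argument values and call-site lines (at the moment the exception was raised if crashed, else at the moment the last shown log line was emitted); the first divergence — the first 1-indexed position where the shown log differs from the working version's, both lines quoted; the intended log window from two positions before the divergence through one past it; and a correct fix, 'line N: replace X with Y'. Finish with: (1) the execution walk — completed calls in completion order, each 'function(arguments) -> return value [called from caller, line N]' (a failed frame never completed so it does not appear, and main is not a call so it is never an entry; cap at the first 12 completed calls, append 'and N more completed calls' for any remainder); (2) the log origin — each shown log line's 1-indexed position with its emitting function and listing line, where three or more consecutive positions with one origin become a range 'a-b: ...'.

Answer: the defect is in main at line 33.
Key fact: The two runs log identically and part ways only at the printed values.
Call chain: main.
First divergence: none (the log streams are identical).
Execution walk:
  settle_round([2, 3, 8, 4, 3, 6, 10, 7, 11, 10], 11) -> 8  [called from gauge_drift, line 8]
  gauge_drift([2, 3, 8, 4, 3, 6, 10, 7, 11, 10], 11) -> 22  [called from map_offsets, line 23]
  index_entries(22, 2) -> 18  [called from map_offsets, line 25]
  map_offsets([2, 3, 8, 4, 3, 6, 10, 7, 11, 10], 11) -> 18  [called from main, line 31]
Log line origins:
  1: from main, line 30
  2: from settle_round, line 2
  3: from gauge_drift, line 9
  4: from index_entries, line 14
  5: from main, line 32
A correct fix: line 33: replace `quota` with `floor`.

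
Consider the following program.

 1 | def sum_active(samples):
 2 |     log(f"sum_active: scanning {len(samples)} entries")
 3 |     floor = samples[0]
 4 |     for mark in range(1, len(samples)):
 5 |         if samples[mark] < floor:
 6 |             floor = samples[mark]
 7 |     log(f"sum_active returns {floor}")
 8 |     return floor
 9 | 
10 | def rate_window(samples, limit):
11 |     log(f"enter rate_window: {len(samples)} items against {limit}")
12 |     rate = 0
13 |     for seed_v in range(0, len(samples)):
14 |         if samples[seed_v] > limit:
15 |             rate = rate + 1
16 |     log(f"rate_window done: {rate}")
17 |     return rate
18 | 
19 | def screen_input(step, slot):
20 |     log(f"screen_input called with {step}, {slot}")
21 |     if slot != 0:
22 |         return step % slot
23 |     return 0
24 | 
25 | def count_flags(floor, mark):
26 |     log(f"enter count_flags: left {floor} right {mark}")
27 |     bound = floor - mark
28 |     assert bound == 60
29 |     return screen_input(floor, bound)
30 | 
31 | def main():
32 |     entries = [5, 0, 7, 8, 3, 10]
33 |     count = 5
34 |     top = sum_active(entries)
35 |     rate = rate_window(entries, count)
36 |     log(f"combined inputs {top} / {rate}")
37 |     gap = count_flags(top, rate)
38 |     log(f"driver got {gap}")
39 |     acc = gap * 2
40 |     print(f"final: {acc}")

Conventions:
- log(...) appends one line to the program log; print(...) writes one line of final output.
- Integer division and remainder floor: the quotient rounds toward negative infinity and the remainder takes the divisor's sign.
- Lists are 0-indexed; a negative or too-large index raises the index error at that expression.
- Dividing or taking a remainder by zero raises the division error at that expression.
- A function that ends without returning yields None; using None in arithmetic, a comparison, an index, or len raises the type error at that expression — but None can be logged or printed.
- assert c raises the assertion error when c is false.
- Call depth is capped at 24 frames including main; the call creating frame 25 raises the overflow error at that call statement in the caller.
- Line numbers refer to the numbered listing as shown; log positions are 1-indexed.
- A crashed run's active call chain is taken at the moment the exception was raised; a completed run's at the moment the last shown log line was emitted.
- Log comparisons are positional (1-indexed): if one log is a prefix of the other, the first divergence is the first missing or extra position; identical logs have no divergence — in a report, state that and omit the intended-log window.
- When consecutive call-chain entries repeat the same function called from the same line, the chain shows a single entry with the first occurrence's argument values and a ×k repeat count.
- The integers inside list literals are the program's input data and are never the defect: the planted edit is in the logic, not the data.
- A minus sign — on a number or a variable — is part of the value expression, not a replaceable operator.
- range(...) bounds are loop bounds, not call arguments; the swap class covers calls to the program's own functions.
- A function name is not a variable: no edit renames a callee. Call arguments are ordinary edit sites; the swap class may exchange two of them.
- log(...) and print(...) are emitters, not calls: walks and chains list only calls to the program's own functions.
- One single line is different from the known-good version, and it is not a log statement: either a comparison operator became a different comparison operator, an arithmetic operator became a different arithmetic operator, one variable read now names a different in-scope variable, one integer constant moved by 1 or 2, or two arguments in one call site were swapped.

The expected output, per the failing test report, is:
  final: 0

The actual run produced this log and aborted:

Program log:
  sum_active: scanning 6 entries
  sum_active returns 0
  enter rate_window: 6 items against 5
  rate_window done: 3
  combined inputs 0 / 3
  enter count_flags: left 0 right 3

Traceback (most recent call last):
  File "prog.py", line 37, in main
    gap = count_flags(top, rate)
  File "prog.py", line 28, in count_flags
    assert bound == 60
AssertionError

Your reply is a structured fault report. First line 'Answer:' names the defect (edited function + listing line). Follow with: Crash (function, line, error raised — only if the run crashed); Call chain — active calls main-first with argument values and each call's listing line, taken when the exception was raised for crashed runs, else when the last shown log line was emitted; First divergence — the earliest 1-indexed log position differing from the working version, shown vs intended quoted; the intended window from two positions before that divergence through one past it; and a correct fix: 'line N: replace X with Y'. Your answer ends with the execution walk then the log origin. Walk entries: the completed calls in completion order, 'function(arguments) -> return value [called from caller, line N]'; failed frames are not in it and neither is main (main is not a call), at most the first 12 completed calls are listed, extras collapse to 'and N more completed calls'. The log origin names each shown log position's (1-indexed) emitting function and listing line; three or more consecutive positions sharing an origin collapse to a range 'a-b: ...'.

Answer: the defect is in count_flags at line 28.
Core observation: The log ends early — 6 lines, where the working version next logs 'screen_input called with 0, -3'.
Crash: count_flags, line 28, AssertionError.
Call chain: main -> count_flags(0, 3) (called at line 37).
First divergence: position 7; the shown log stops at 6 lines while the working version next logs 'screen_input called with 0, -3'.
Intended log window:
  5: combined inputs 0 / 3
  6: enter count_flags: left 0 right 3
  7: screen_input called with 0, -3
  8: driver got 0
Execution walk:
  sum_active([5, 0, 7, 8, 3, 10]) -> 0  [called from main, line 34]
  rate_window([5, 0, 7, 8, 3, 10], 5) -> 3  [called from main, line 35]
Log origin:
  1: from sum_active, line 2
  2: from sum_active, line 7
  3: from rate_window, line 11
  4: from rate_window, line 16
  5: from main, line 36
  6: from count_flags, line 26
A correct fix: line 28: replace `==` with `<=`.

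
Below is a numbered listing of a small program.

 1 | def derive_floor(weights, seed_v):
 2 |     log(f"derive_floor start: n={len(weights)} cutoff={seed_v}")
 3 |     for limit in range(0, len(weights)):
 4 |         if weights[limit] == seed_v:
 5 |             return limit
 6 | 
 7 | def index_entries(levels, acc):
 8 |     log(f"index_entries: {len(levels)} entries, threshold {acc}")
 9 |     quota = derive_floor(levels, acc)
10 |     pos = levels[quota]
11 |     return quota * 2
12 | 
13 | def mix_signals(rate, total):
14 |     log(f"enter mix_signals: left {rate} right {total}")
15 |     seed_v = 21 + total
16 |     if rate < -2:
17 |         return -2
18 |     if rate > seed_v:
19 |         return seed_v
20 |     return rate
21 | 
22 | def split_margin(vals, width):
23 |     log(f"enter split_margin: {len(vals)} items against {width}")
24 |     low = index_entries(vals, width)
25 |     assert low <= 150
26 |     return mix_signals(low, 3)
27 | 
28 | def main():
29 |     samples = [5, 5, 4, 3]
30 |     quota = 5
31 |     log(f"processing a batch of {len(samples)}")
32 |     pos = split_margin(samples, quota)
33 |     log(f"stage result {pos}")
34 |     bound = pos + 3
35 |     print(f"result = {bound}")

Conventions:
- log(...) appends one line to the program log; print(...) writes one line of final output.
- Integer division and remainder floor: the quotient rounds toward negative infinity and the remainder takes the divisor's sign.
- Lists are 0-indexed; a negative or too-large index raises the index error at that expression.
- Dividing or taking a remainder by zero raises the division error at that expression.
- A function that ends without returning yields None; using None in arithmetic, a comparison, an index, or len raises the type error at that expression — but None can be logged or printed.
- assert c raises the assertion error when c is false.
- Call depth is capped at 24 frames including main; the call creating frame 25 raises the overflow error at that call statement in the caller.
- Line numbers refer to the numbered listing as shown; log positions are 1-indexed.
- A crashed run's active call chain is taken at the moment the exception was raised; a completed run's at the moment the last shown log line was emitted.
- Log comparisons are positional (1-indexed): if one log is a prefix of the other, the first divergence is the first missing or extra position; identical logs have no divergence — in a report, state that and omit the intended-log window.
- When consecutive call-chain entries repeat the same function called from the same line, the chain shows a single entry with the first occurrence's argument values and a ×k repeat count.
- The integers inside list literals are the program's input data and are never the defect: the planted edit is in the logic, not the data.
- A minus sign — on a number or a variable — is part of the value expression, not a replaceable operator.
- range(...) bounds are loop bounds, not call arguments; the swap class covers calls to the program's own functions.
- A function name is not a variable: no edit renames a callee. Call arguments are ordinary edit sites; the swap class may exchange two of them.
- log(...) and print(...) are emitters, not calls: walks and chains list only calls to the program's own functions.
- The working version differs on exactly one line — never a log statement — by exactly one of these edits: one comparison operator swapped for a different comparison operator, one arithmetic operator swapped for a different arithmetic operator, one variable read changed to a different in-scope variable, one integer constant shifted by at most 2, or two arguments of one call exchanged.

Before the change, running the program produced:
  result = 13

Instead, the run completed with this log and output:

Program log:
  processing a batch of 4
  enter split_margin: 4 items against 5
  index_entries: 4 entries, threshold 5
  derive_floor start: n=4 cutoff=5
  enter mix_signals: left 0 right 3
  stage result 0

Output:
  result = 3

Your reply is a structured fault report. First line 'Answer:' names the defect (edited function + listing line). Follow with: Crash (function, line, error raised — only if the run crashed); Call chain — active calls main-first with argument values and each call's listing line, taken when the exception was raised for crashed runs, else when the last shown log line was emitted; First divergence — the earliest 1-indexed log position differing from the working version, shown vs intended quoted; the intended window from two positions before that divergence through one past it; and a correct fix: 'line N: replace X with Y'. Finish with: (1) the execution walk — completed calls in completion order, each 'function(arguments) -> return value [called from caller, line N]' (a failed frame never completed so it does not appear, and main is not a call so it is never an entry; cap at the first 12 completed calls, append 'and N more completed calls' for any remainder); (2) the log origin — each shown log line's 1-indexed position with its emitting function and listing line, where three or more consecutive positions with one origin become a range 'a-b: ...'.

Answer: the defect is in index_entries at line 11.
The tell: Everything matches until log position 5, which reads 'enter mix_signals: left 0 right 3' in place of 'enter mix_signals: left 10 right 3'.
Call chain: main.
First divergence: position 5 — shown 'enter mix_signals: left 0 right 3', intended 'enter mix_signals: left 10 right 3'.
Intended log window:
  3: index_entries: 4 entries, threshold 5
  4: derive_floor start: n=4 cutoff=5
  5: enter mix_signals: left 10 right 3
  6: stage result 10
Execution walk:
  derive_floor([5, 5, 4, 3], 5) -> 0  [called from index_entries, line 9]
  index_entries([5, 5, 4, 3], 5) -> 0  [called from split_margin, line 24]
  mix_signals(0, 3) -> 0  [called from split_margin, line 26]
  split_margin([5, 5, 4, 3], 5) -> 0  [called from main, line 32]
Log origins:
  1: emitted by main (line 31)
  2: emitted by split_margin (line 23)
  3: emitted by index_entries (line 8)
  4: emitted by derive_floor (line 2)
  5: emitted by mix_signals (line 14)
  6: emitted by main (line 33)
A correct fix: line 11: replace `quota` with `pos`.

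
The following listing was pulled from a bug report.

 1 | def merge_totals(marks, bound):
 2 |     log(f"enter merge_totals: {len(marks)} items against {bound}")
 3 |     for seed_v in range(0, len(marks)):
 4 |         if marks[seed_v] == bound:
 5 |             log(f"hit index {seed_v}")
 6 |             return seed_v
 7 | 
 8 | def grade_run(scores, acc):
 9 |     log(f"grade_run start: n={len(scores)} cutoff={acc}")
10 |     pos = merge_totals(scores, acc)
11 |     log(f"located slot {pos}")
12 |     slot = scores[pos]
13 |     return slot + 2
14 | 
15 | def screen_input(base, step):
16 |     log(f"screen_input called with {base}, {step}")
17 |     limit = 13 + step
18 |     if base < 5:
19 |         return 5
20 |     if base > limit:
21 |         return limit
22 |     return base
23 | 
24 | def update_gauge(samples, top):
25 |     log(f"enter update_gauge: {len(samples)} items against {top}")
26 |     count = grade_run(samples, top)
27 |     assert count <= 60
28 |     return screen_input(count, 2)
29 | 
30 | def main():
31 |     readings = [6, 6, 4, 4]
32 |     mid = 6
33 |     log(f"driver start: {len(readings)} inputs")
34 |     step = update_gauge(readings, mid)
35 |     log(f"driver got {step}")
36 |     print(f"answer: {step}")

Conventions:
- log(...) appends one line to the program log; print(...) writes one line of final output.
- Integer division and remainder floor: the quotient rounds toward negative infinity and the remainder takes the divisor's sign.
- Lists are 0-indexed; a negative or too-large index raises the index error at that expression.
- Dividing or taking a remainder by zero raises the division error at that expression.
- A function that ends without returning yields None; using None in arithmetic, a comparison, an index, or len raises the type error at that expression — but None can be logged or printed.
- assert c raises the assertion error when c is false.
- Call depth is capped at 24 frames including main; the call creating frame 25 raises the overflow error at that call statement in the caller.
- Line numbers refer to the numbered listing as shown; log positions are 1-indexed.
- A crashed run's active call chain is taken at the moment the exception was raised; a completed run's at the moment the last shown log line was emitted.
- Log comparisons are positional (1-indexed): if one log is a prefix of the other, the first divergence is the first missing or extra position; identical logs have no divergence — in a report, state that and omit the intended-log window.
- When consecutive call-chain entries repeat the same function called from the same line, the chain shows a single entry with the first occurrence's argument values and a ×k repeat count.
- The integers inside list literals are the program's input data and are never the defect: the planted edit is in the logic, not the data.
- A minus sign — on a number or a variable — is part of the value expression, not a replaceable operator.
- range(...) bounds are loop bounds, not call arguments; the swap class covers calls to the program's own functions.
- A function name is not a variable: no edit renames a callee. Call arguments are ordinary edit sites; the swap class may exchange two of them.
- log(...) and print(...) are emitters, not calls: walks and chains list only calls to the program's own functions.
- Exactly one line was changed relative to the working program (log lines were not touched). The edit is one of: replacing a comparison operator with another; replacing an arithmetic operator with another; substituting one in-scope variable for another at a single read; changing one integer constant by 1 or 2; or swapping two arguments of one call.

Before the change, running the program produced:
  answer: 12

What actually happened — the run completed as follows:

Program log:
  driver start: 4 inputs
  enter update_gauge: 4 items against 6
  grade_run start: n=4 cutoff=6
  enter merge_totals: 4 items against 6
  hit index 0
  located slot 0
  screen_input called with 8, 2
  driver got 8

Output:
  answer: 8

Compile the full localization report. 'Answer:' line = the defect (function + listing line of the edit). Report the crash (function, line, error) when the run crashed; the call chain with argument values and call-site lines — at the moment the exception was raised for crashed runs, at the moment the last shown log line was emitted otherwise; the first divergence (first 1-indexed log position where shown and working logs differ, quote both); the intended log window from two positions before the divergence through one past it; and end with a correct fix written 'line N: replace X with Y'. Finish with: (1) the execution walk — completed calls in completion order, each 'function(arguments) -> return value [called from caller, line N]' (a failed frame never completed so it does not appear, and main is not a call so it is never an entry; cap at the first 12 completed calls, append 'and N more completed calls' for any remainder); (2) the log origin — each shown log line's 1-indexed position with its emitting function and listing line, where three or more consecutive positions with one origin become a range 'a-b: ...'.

Answer: the defect is in grade_run at line 13.
The tell: Log line 7 is where behavior first shows: 'screen_input called with 8, 2' appears instead of 'screen_input called with 12, 2'.
Call chain: main.
First divergence: position 7 — shown 'screen_input called with 8, 2', intended 'screen_input called with 12, 2'.
Intended log window:
  5: hit index 0
  6: located slot 0
  7: screen_input called with 12, 2
  8: driver got 12
Execution walk:
  merge_totals([6, 6, 4, 4], 6) -> 0  [called from grade_run, line 10]
  grade_run([6, 6, 4, 4], 6) -> 8  [called from update_gauge, line 26]
  screen_input(8, 2) -> 8  [called from update_gauge, line 28]
  update_gauge([6, 6, 4, 4], 6) -> 8  [called from main, line 34]
Log line origins:
  1: emitted by main (line 33)
  2: emitted by update_gauge (line 25)
  3: emitted by grade_run (line 9)
  4: emitted by merge_totals (line 2)
  5: emitted by merge_totals (line 5)
  6: emitted by grade_run (line 11)
  7: emitted by screen_input (line 16)
  8: emitted by main (line 35)
A correct fix: line 13: replace `+` with `*`.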